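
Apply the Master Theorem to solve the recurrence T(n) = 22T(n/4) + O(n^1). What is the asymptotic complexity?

Master Theorem for T(n) = 22T(n/4) + O(n^1):

a = 22, b = 4, c = 1
log_b(a) = log_4(22) = 2.2297

Case 1: c = 1 < log_4(22) = 2.2297
T(n) = O(n^(log_4 22))

For T(n) = 22T(n/4) + O(n^1): log_4(22) = 2.2297. This is Case 1 of the Master Theorem (c < log_b(a), work dominated by leaves), giving O(n^(log_4 22)).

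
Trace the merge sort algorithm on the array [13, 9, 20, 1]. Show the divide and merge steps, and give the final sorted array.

Merge sort trace:

Split: [13, 9, 20, 1] -> [13, 9] and [20, 1]
  Split: [13, 9] -> [13] and [9]
  Merge: [13] + [9] -> [9, 13]
  Split: [20, 1] -> [20] and [1]
  Merge: [20] + [1] -> [1, 20]
Merge: [9, 13] + [1, 20] -> [1, 9, 13, 20]

Final sorted array: [1, 9, 13, 20]

The merge sort proceeds by recursively splitting the array and merging sorted halves.
After all merges, the sorted array is [1, 9, 13, 20].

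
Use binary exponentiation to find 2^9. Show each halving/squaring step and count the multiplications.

Computing 2^9 by squaring (build up from 2^1; each line after the first costs one multiplication):

2^1 = 2
2^2 = (2^1)^2 = 2^2 = 4
2^4 = (2^2)^2 = 4^2 = 16
2^8 = (2^4)^2 = 16^2 = 256
2^9 = 2 * 2^8 = 2 * 256 = 512

Result: 512
Multiplications needed: 4 (4 lines after 2^1)

2^9 = 512. Using exponentiation by squaring, this requires 4 multiplications. The key idea: if the exponent is even, square the half-power; if odd, multiply by the base once.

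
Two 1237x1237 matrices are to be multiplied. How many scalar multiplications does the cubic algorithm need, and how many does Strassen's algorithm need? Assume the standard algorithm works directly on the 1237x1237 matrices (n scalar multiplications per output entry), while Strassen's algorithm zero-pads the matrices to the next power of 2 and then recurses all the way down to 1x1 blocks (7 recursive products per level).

Matrix multiplication for 1237x1237 matrices:

Strassen's algorithm requires power-of-2 dimensions. Pad 1237x1237 to 2048x2048 (next power of 2).

Standard algorithm: 1237^3 = 1892819053 multiplications
Strassen's algorithm: 7^(log2(2048)) = 7^11 = 1977326743 multiplications
Difference: 1892819053 - 1977326743 = -84507690 (Strassen uses MORE here due to padding overhead — for small or just-over-power-of-2 n, padding can outweigh the per-level savings)

Standard: 1892819053 multiplications (1237^3). Strassen: 1977326743 multiplications (7^11, after padding to 2048x2048). Strassen reduces 8 recursive multiplications to 7 at each level.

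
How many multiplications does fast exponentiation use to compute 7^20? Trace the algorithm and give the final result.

Computing 7^20 by squaring (build up from 7^1; each line after the first costs one multiplication):

7^1 = 7
7^2 = (7^1)^2 = 7^2 = 49
7^4 = (7^2)^2 = 49^2 = 2401
7^5 = 7 * 7^4 = 7 * 2401 = 16807
7^10 = (7^5)^2 = 16807^2 = 282475249
7^20 = (7^10)^2 = 282475249^2 = 79792266297612001

Result: 79792266297612001
Multiplications needed: 5 (5 lines after 7^1)

7^20 = 79792266297612001. Using exponentiation by squaring, this requires 5 multiplications. The key idea: if the exponent is even, square the half-power; if odd, multiply by the base once.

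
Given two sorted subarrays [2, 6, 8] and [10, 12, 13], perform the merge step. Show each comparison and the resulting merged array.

Merging process:

Compare 2 vs 10: take 2 from left. Merged: [2]
Compare 6 vs 10: take 6 from left. Merged: [2, 6]
Compare 8 vs 10: take 8 from left. Merged: [2, 6, 8]
Append remaining from right: [10, 12, 13]. Merged: [2, 6, 8, 10, 12, 13]

Final merged array: [2, 6, 8, 10, 12, 13]
Total comparisons: 3

The merged array is [2, 6, 8, 10, 12, 13], requiring 3 comparisons. The merge step runs in O(n) time where n is the total number of elements.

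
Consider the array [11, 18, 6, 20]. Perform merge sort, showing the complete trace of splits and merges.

Merge sort trace:

Split: [11, 18, 6, 20] -> [11, 18] and [6, 20]
  Split: [11, 18] -> [11] and [18]
  Merge: [11] + [18] -> [11, 18]
  Split: [6, 20] -> [6] and [20]
  Merge: [6] + [20] -> [6, 20]
Merge: [11, 18] + [6, 20] -> [6, 11, 18, 20]

Final sorted array: [6, 11, 18, 20]

The merge sort proceeds by recursively splitting the array and merging sorted halves.
After all merges, the sorted array is [6, 11, 18, 20].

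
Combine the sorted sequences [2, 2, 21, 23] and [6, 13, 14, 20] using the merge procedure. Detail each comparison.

Merging process:

Compare 2 vs 6: take 2 from left. Merged: [2]
Compare 2 vs 6: take 2 from left. Merged: [2, 2]
Compare 21 vs 6: take 6 from right. Merged: [2, 2, 6]
Compare 21 vs 13: take 13 from right. Merged: [2, 2, 6, 13]
Compare 21 vs 14: take 14 from right. Merged: [2, 2, 6, 13, 14]
Compare 21 vs 20: take 20 from right. Merged: [2, 2, 6, 13, 14, 20]
Append remaining from left: [21, 23]. Merged: [2, 2, 6, 13, 14, 20, 21, 23]

Final merged array: [2, 2, 6, 13, 14, 20, 21, 23]
Total comparisons: 6

The merged array is [2, 2, 6, 13, 14, 20, 21, 23], requiring 6 comparisons. The merge step runs in O(n) time where n is the total number of elements.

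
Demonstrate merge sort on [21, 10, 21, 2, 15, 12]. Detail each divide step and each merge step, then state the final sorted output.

Merge sort trace:

Split: [21, 10, 21, 2, 15, 12] -> [21, 10, 21] and [2, 15, 12]
  Split: [21, 10, 21] -> [21] and [10, 21]
    Split: [10, 21] -> [10] and [21]
    Merge: [10] + [21] -> [10, 21]
  Merge: [21] + [10, 21] -> [10, 21, 21]
  Split: [2, 15, 12] -> [2] and [15, 12]
    Split: [15, 12] -> [15] and [12]
    Merge: [15] + [12] -> [12, 15]
  Merge: [2] + [12, 15] -> [2, 12, 15]
Merge: [10, 21, 21] + [2, 12, 15] -> [2, 10, 12, 15, 21, 21]

Final sorted array: [2, 10, 12, 15, 21, 21]

The merge sort proceeds by recursively splitting the array and merging sorted halves.
After all merges, the sorted array is [2, 10, 12, 15, 21, 21].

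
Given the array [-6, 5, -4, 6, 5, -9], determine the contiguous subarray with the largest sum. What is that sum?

Using Kadane's algorithm on [-6, 5, -4, 6, 5, -9]:

Scanning through the array:
Position 1 (value 5): max_ending_here = 5, max_so_far = 5
Position 2 (value -4): max_ending_here = 1, max_so_far = 5
Position 3 (value 6): max_ending_here = 7, max_so_far = 7
Position 4 (value 5): max_ending_here = 12, max_so_far = 12
Position 5 (value -9): max_ending_here = 3, max_so_far = 12

Maximum subarray: [5, -4, 6, 5]
Maximum sum: 12

The maximum subarray is [5, -4, 6, 5] with sum 12. This subarray runs from index 1 to index 4.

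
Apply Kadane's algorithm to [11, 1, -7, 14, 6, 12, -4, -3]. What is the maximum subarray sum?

Using Kadane's algorithm on [11, 1, -7, 14, 6, 12, -4, -3]:

Scanning through the array:
Position 1 (value 1): max_ending_here = 12, max_so_far = 12
Position 2 (value -7): max_ending_here = 5, max_so_far = 12
Position 3 (value 14): max_ending_here = 19, max_so_far = 19
Position 4 (value 6): max_ending_here = 25, max_so_far = 25
Position 5 (value 12): max_ending_here = 37, max_so_far = 37
Position 6 (value -4): max_ending_here = 33, max_so_far = 37
Position 7 (value -3): max_ending_here = 30, max_so_far = 37

Maximum subarray: [11, 1, -7, 14, 6, 12]
Maximum sum: 37

The maximum subarray is [11, 1, -7, 14, 6, 12] with sum 37. This subarray runs from index 0 to index 5.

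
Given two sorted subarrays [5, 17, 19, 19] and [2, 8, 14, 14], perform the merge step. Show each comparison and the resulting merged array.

Merging process:

Compare 5 vs 2: take 2 from right. Merged: [2]
Compare 5 vs 8: take 5 from left. Merged: [2, 5]
Compare 17 vs 8: take 8 from right. Merged: [2, 5, 8]
Compare 17 vs 14: take 14 from right. Merged: [2, 5, 8, 14]
Compare 17 vs 14: take 14 from right. Merged: [2, 5, 8, 14, 14]
Append remaining from left: [17, 19, 19]. Merged: [2, 5, 8, 14, 14, 17, 19, 19]

Final merged array: [2, 5, 8, 14, 14, 17, 19, 19]
Total comparisons: 5

The merged array is [2, 5, 8, 14, 14, 17, 19, 19], requiring 5 comparisons. The merge step runs in O(n) time where n is the total number of elements.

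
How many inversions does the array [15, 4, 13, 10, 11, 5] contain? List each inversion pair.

Finding inversions in [15, 4, 13, 10, 11, 5]:

(0, 1): arr[0]=15 > arr[1]=4
(0, 2): arr[0]=15 > arr[2]=13
(0, 3): arr[0]=15 > arr[3]=10
(0, 4): arr[0]=15 > arr[4]=11
(0, 5): arr[0]=15 > arr[5]=5
(2, 3): arr[2]=13 > arr[3]=10
(2, 4): arr[2]=13 > arr[4]=11
(2, 5): arr[2]=13 > arr[5]=5
(3, 5): arr[3]=10 > arr[5]=5
(4, 5): arr[4]=11 > arr[5]=5

Total inversions: 10

The array has 10 inversion(s): (0,1), (0,2), (0,3), (0,4), (0,5), (2,3), (2,4), (2,5), (3,5), (4,5). Each pair (i,j) satisfies i < j and arr[i] > arr[j].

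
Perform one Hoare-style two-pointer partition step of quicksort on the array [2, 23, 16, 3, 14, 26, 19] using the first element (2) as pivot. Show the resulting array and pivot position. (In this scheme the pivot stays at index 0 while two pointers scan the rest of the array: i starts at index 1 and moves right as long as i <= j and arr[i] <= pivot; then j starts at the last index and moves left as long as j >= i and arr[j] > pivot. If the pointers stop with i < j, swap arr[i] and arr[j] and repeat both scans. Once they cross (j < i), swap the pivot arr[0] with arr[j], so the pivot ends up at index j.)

Hoare-style two-pointer partition with pivot = 2:

Initial array: [2, 23, 16, 3, 14, 26, 19]

Pointers start at i = 1, j = 6.
i ends at 1, j ends at 0: the pointers have crossed (j < i), so scanning stops.

j = 0, so swapping arr[0] with arr[j] leaves the pivot at position 0: [2, 23, 16, 3, 14, 26, 19]
Pivot position: 0

After partitioning with pivot 2, the array becomes [2, 23, 16, 3, 14, 26, 19]. The pivot is placed at index 0. All elements to the left of the pivot are <= 2, and all elements to the right are > 2.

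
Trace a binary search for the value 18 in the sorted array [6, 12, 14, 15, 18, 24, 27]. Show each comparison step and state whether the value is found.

Binary search for 18 in [6, 12, 14, 15, 18, 24, 27]:

lo=0, hi=6, mid=3, arr[mid]=15 -> 15 < 18, search right half
lo=4, hi=6, mid=5, arr[mid]=24 -> 24 > 18, search left half
lo=4, hi=4, mid=4, arr[mid]=18 -> Found target at index 4!

Binary search finds 18 at index 4 after 3 comparisons. The search repeatedly halves the search space by comparing with the middle element.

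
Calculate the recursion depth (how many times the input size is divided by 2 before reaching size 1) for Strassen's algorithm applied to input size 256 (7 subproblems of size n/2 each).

For divide and conquer with division factor 2:

Problem sizes at each level:
Level 0: 256
Level 1: 128
Level 2: 64
Level 3: 32
Level 4: 16
Level 5: 8
Level 6: 4
Level 7: 2
Level 8: 1

The root is level 0 and the size-1 base case is level 8 (the tree spans levels 0 through 8, i.e. 9 levels counting the root), so the depth is the number of divisions: log_2(256) = 8

The recursion tree depth is log_2(256) = 8. At each level, the problem size is divided by 2, so it takes 8 divisions to reduce to a base case of size 1. The algorithm makes 7 recursive calls at each level.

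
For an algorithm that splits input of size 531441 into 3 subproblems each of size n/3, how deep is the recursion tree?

For divide and conquer with division factor 3:

Problem sizes at each level:
Level 0: 531441
Level 1: 177147
Level 2: 59049
Level 3: 19683
Level 4: 6561
Level 5: 2187
Level 6: 729
Level 7: 243
Level 8: 81
Level 9: 27
Level 10: 9
Level 11: 3
Level 12: 1

The root is level 0 and the size-1 base case is level 12 (the tree spans levels 0 through 12, i.e. 13 levels counting the root), so the depth is the number of divisions: log_3(531441) = 12

The recursion tree depth is log_3(531441) = 12. At each level, the problem size is divided by 3, so it takes 12 divisions to reduce to a base case of size 1. The algorithm makes 3 recursive calls at each level.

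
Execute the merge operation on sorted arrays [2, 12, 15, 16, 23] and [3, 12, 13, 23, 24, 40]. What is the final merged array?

Merging process:

Compare 2 vs 3: take 2 from left. Merged: [2]
Compare 12 vs 3: take 3 from right. Merged: [2, 3]
Compare 12 vs 12: take 12 from left. Merged: [2, 3, 12]
Compare 15 vs 12: take 12 from right. Merged: [2, 3, 12, 12]
Compare 15 vs 13: take 13 from right. Merged: [2, 3, 12, 12, 13]
Compare 15 vs 23: take 15 from left. Merged: [2, 3, 12, 12, 13, 15]
Compare 16 vs 23: take 16 from left. Merged: [2, 3, 12, 12, 13, 15, 16]
Compare 23 vs 23: take 23 from left. Merged: [2, 3, 12, 12, 13, 15, 16, 23]
Append remaining from right: [23, 24, 40]. Merged: [2, 3, 12, 12, 13, 15, 16, 23, 23, 24, 40]

Final merged array: [2, 3, 12, 12, 13, 15, 16, 23, 23, 24, 40]
Total comparisons: 8

The merged array is [2, 3, 12, 12, 13, 15, 16, 23, 23, 24, 40], requiring 8 comparisons. The merge step runs in O(n) time where n is the total number of elements.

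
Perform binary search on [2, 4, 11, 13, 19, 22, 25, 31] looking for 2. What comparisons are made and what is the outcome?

Binary search for 2 in [2, 4, 11, 13, 19, 22, 25, 31]:

lo=0, hi=7, mid=3, arr[mid]=13 -> 13 > 2, search left half
lo=0, hi=2, mid=1, arr[mid]=4 -> 4 > 2, search left half
lo=0, hi=0, mid=0, arr[mid]=2 -> Found target at index 0!

Binary search finds 2 at index 0 after 3 comparisons. The search repeatedly halves the search space by comparing with the middle element.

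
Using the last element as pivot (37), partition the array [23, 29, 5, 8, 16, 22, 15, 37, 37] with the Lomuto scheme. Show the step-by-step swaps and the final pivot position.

Lomuto partition with pivot = 37:

Initial array: [23, 29, 5, 8, 16, 22, 15, 37, 37]

arr[0]=23 <= 37: swap with position 0, array becomes [23, 29, 5, 8, 16, 22, 15, 37, 37]
arr[1]=29 <= 37: swap with position 1, array becomes [23, 29, 5, 8, 16, 22, 15, 37, 37]
arr[2]=5 <= 37: swap with position 2, array becomes [23, 29, 5, 8, 16, 22, 15, 37, 37]
arr[3]=8 <= 37: swap with position 3, array becomes [23, 29, 5, 8, 16, 22, 15, 37, 37]
arr[4]=16 <= 37: swap with position 4, array becomes [23, 29, 5, 8, 16, 22, 15, 37, 37]
arr[5]=22 <= 37: swap with position 5, array becomes [23, 29, 5, 8, 16, 22, 15, 37, 37]
arr[6]=15 <= 37: swap with position 6, array becomes [23, 29, 5, 8, 16, 22, 15, 37, 37]
arr[7]=37 <= 37: swap with position 7, array becomes [23, 29, 5, 8, 16, 22, 15, 37, 37]

Place pivot at position 8: [23, 29, 5, 8, 16, 22, 15, 37, 37]
Pivot position: 8

After partitioning with pivot 37, the array becomes [23, 29, 5, 8, 16, 22, 15, 37, 37]. The pivot is placed at index 8. All elements to the left of the pivot are <= 37, and all elements to the right are > 37.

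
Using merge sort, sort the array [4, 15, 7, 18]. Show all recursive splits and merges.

Merge sort trace:

Split: [4, 15, 7, 18] -> [4, 15] and [7, 18]
  Split: [4, 15] -> [4] and [15]
  Merge: [4] + [15] -> [4, 15]
  Split: [7, 18] -> [7] and [18]
  Merge: [7] + [18] -> [7, 18]
Merge: [4, 15] + [7, 18] -> [4, 7, 15, 18]

Final sorted array: [4, 7, 15, 18]

The merge sort proceeds by recursively splitting the array and merging sorted halves.
After all merges, the sorted array is [4, 7, 15, 18].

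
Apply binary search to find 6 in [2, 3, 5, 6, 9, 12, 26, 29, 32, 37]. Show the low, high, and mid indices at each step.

Binary search for 6 in [2, 3, 5, 6, 9, 12, 26, 29, 32, 37]:

lo=0, hi=9, mid=4, arr[mid]=9 -> 9 > 6, search left half
lo=0, hi=3, mid=1, arr[mid]=3 -> 3 < 6, search right half
lo=2, hi=3, mid=2, arr[mid]=5 -> 5 < 6, search right half
lo=3, hi=3, mid=3, arr[mid]=6 -> Found target at index 3!

Binary search finds 6 at index 3 after 4 comparisons. The search repeatedly halves the search space by comparing with the middle element.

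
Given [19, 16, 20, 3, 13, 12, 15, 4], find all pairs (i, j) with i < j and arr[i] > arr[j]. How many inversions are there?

Finding inversions in [19, 16, 20, 3, 13, 12, 15, 4]:

(0, 1): arr[0]=19 > arr[1]=16
(0, 3): arr[0]=19 > arr[3]=3
(0, 4): arr[0]=19 > arr[4]=13
(0, 5): arr[0]=19 > arr[5]=12
(0, 6): arr[0]=19 > arr[6]=15
(0, 7): arr[0]=19 > arr[7]=4
(1, 3): arr[1]=16 > arr[3]=3
(1, 4): arr[1]=16 > arr[4]=13
(1, 5): arr[1]=16 > arr[5]=12
(1, 6): arr[1]=16 > arr[6]=15
(1, 7): arr[1]=16 > arr[7]=4
(2, 3): arr[2]=20 > arr[3]=3
(2, 4): arr[2]=20 > arr[4]=13
(2, 5): arr[2]=20 > arr[5]=12
(2, 6): arr[2]=20 > arr[6]=15
(2, 7): arr[2]=20 > arr[7]=4
(4, 5): arr[4]=13 > arr[5]=12
(4, 7): arr[4]=13 > arr[7]=4
(5, 7): arr[5]=12 > arr[7]=4
(6, 7): arr[6]=15 > arr[7]=4

Total inversions: 20

The array has 20 inversion(s): (0,1), (0,3), (0,4), (0,5), (0,6), (0,7), (1,3), (1,4), (1,5), (1,6), (1,7), (2,3), (2,4), (2,5), (2,6), (2,7), (4,5), (4,7), (5,7), (6,7). Each pair (i,j) satisfies i < j and arr[i] > arr[j].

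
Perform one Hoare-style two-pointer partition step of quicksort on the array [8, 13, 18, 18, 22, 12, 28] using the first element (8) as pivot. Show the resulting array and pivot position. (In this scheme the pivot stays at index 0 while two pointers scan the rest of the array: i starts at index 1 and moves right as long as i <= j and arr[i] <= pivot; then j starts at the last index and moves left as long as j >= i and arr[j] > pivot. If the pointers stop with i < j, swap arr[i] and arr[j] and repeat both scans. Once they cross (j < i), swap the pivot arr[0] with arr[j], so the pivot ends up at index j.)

Hoare-style two-pointer partition with pivot = 8:

Initial array: [8, 13, 18, 18, 22, 12, 28]

Pointers start at i = 1, j = 6.
i ends at 1, j ends at 0: the pointers have crossed (j < i), so scanning stops.

j = 0, so swapping arr[0] with arr[j] leaves the pivot at position 0: [8, 13, 18, 18, 22, 12, 28]
Pivot position: 0

After partitioning with pivot 8, the array becomes [8, 13, 18, 18, 22, 12, 28]. The pivot is placed at index 0. All elements to the left of the pivot are <= 8, and all elements to the right are > 8.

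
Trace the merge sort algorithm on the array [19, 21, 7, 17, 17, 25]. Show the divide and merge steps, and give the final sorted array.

Merge sort trace:

Split: [19, 21, 7, 17, 17, 25] -> [19, 21, 7] and [17, 17, 25]
  Split: [19, 21, 7] -> [19] and [21, 7]
    Split: [21, 7] -> [21] and [7]
    Merge: [21] + [7] -> [7, 21]
  Merge: [19] + [7, 21] -> [7, 19, 21]
  Split: [17, 17, 25] -> [17] and [17, 25]
    Split: [17, 25] -> [17] and [25]
    Merge: [17] + [25] -> [17, 25]
  Merge: [17] + [17, 25] -> [17, 17, 25]
Merge: [7, 19, 21] + [17, 17, 25] -> [7, 17, 17, 19, 21, 25]

Final sorted array: [7, 17, 17, 19, 21, 25]

The merge sort proceeds by recursively splitting the array and merging sorted halves.
After all merges, the sorted array is [7, 17, 17, 19, 21, 25].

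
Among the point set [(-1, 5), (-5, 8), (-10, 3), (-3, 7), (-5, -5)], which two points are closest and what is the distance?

Computing all pairwise distances among 5 points:

d((-1, 5), (-5, 8)) = 5.0
d((-1, 5), (-10, 3)) = 9.2195
d((-1, 5), (-3, 7)) = 2.8284
d((-1, 5), (-5, -5)) = 10.7703
d((-5, 8), (-10, 3)) = 7.0711
d((-5, 8), (-3, 7)) = 2.2361 <-- minimum
d((-5, 8), (-5, -5)) = 13.0
d((-10, 3), (-3, 7)) = 8.0623
d((-10, 3), (-5, -5)) = 9.434
d((-3, 7), (-5, -5)) = 12.1655

Closest pair: (-5, 8) and (-3, 7) with distance 2.2361

The closest pair is (-5, 8) and (-3, 7) with Euclidean distance 2.2361. For 5 points, brute-force pairwise comparison is shown above. For large n, the divide-and-conquer algorithm (sort by x, recurse on halves, check the dividing strip) achieves O(n log n).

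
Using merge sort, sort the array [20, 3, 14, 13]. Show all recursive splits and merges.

Merge sort trace:

Split: [20, 3, 14, 13] -> [20, 3] and [14, 13]
  Split: [20, 3] -> [20] and [3]
  Merge: [20] + [3] -> [3, 20]
  Split: [14, 13] -> [14] and [13]
  Merge: [14] + [13] -> [13, 14]
Merge: [3, 20] + [13, 14] -> [3, 13, 14, 20]

Final sorted array: [3, 13, 14, 20]

The merge sort proceeds by recursively splitting the array and merging sorted halves.
After all merges, the sorted array is [3, 13, 14, 20].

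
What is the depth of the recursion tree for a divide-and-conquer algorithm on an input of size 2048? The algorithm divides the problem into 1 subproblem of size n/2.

For divide and conquer with division factor 2:

Problem sizes at each level:
Level 0: 2048
Level 1: 1024
Level 2: 512
Level 3: 256
Level 4: 128
Level 5: 64
Level 6: 32
Level 7: 16
Level 8: 8
Level 9: 4
Level 10: 2
Level 11: 1

The root is level 0 and the size-1 base case is level 11 (the tree spans levels 0 through 11, i.e. 12 levels counting the root), so the depth is the number of divisions: log_2(2048) = 11

The recursion tree depth is log_2(2048) = 11. At each level, the problem size is divided by 2, so it takes 11 divisions to reduce to a base case of size 1. The algorithm makes 1 recursive call at each level.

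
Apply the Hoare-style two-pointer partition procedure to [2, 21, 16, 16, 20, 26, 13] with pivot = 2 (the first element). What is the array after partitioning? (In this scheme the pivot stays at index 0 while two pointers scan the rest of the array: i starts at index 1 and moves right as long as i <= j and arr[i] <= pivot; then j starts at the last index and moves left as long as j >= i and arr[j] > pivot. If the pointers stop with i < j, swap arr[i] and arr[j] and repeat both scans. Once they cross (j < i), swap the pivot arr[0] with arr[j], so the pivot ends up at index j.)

Hoare-style two-pointer partition with pivot = 2:

Initial array: [2, 21, 16, 16, 20, 26, 13]

Pointers start at i = 1, j = 6.
i ends at 1, j ends at 0: the pointers have crossed (j < i), so scanning stops.

j = 0, so swapping arr[0] with arr[j] leaves the pivot at position 0: [2, 21, 16, 16, 20, 26, 13]
Pivot position: 0

After partitioning with pivot 2, the array becomes [2, 21, 16, 16, 20, 26, 13]. The pivot is placed at index 0. All elements to the left of the pivot are <= 2, and all elements to the right are > 2.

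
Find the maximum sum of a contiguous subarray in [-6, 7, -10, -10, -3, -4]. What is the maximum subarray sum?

Using Kadane's algorithm on [-6, 7, -10, -10, -3, -4]:

Scanning through the array:
Position 1 (value 7): max_ending_here = 7, max_so_far = 7
Position 2 (value -10): max_ending_here = -3, max_so_far = 7
Position 3 (value -10): max_ending_here = -10, max_so_far = 7
Position 4 (value -3): max_ending_here = -3, max_so_far = 7
Position 5 (value -4): max_ending_here = -4, max_so_far = 7

Maximum subarray: [7]
Maximum sum: 7

The maximum subarray is [7] with sum 7. This subarray runs from index 1 to index 1.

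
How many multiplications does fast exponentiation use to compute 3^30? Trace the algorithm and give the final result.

Computing 3^30 by squaring (build up from 3^1; each line after the first costs one multiplication):

3^1 = 3
3^2 = (3^1)^2 = 3^2 = 9
3^3 = 3 * 3^2 = 3 * 9 = 27
3^6 = (3^3)^2 = 27^2 = 729
3^7 = 3 * 3^6 = 3 * 729 = 2187
3^14 = (3^7)^2 = 2187^2 = 4782969
3^15 = 3 * 3^14 = 3 * 4782969 = 14348907
3^30 = (3^15)^2 = 14348907^2 = 205891132094649

Result: 205891132094649
Multiplications needed: 7 (7 lines after 3^1)

3^30 = 205891132094649. Using exponentiation by squaring, this requires 7 multiplications. The key idea: if the exponent is even, square the half-power; if odd, multiply by the base once.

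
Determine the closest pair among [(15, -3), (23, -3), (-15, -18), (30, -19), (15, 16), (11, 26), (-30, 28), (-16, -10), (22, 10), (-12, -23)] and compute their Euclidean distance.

Computing all pairwise distances among 10 points:

d((15, -3), (23, -3)) = 8.0
d((15, -3), (-15, -18)) = 33.541
d((15, -3), (30, -19)) = 21.9317
d((15, -3), (15, 16)) = 19.0
d((15, -3), (11, 26)) = 29.2746
d((15, -3), (-30, 28)) = 54.6443
d((15, -3), (-16, -10)) = 31.7805
d((15, -3), (22, 10)) = 14.7648
d((15, -3), (-12, -23)) = 33.6006
d((23, -3), (-15, -18)) = 40.8534
d((23, -3), (30, -19)) = 17.4642
d((23, -3), (15, 16)) = 20.6155
d((23, -3), (11, 26)) = 31.3847
d((23, -3), (-30, 28)) = 61.4003
d((23, -3), (-16, -10)) = 39.6232
d((23, -3), (22, 10)) = 13.0384
d((23, -3), (-12, -23)) = 40.3113
d((-15, -18), (30, -19)) = 45.0111
d((-15, -18), (15, 16)) = 45.3431
d((-15, -18), (11, 26)) = 51.1077
d((-15, -18), (-30, 28)) = 48.3839
d((-15, -18), (-16, -10)) = 8.0623
d((-15, -18), (22, 10)) = 46.4004
d((-15, -18), (-12, -23)) = 5.831 <-- minimum
d((30, -19), (15, 16)) = 38.0789
d((30, -19), (11, 26)) = 48.8467
d((30, -19), (-30, 28)) = 76.2168
d((30, -19), (-16, -10)) = 46.8722
d((30, -19), (22, 10)) = 30.0832
d((30, -19), (-12, -23)) = 42.19
d((15, 16), (11, 26)) = 10.7703
d((15, 16), (-30, 28)) = 46.5725
d((15, 16), (-16, -10)) = 40.4599
d((15, 16), (22, 10)) = 9.2195
d((15, 16), (-12, -23)) = 47.4342
d((11, 26), (-30, 28)) = 41.0488
d((11, 26), (-16, -10)) = 45.0
d((11, 26), (22, 10)) = 19.4165
d((11, 26), (-12, -23)) = 54.1295
d((-30, 28), (-16, -10)) = 40.4969
d((-30, 28), (22, 10)) = 55.0273
d((-30, 28), (-12, -23)) = 54.0833
d((-16, -10), (22, 10)) = 42.9418
d((-16, -10), (-12, -23)) = 13.6015
d((22, 10), (-12, -23)) = 47.3814

Closest pair: (-15, -18) and (-12, -23) with distance 5.831

The closest pair is (-15, -18) and (-12, -23) with Euclidean distance 5.831. For 10 points, brute-force pairwise comparison is shown above. For large n, the divide-and-conquer algorithm (sort by x, recurse on halves, check the dividing strip) achieves O(n log n).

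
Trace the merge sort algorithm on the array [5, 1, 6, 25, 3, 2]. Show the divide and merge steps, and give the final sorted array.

Merge sort trace:

Split: [5, 1, 6, 25, 3, 2] -> [5, 1, 6] and [25, 3, 2]
  Split: [5, 1, 6] -> [5] and [1, 6]
    Split: [1, 6] -> [1] and [6]
    Merge: [1] + [6] -> [1, 6]
  Merge: [5] + [1, 6] -> [1, 5, 6]
  Split: [25, 3, 2] -> [25] and [3, 2]
    Split: [3, 2] -> [3] and [2]
    Merge: [3] + [2] -> [2, 3]
  Merge: [25] + [2, 3] -> [2, 3, 25]
Merge: [1, 5, 6] + [2, 3, 25] -> [1, 2, 3, 5, 6, 25]

Final sorted array: [1, 2, 3, 5, 6, 25]

The merge sort proceeds by recursively splitting the array and merging sorted halves.
After all merges, the sorted array is [1, 2, 3, 5, 6, 25].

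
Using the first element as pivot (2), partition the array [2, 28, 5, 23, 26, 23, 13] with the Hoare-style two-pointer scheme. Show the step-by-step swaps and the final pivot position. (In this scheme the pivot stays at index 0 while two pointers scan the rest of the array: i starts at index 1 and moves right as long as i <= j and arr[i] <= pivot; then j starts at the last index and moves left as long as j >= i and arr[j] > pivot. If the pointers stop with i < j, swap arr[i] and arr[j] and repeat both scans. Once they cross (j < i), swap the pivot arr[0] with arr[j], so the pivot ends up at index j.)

Hoare-style two-pointer partition with pivot = 2:

Initial array: [2, 28, 5, 23, 26, 23, 13]

Pointers start at i = 1, j = 6.
i ends at 1, j ends at 0: the pointers have crossed (j < i), so scanning stops.

j = 0, so swapping arr[0] with arr[j] leaves the pivot at position 0: [2, 28, 5, 23, 26, 23, 13]
Pivot position: 0

After partitioning with pivot 2, the array becomes [2, 28, 5, 23, 26, 23, 13]. The pivot is placed at index 0. All elements to the left of the pivot are <= 2, and all elements to the right are > 2.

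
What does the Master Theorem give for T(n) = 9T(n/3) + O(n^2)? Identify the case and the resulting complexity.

Master Theorem for T(n) = 9T(n/3) + O(n^2):

a = 9, b = 3, c = 2
log_b(a) = log_3(9) = 2.0000

Case 2: c = 2 = log_3(9) = 2.0000
T(n) = O(n^2 log n) = O(n^2 log n)

For T(n) = 9T(n/3) + O(n^2): log_3(9) = 2.0000. This is Case 2 of the Master Theorem (c = log_b(a), equal work at all levels), giving O(n^2 log n).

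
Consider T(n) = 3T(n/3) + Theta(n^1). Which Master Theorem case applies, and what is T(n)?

Master Theorem for T(n) = 3T(n/3) + O(n^1):

a = 3, b = 3, c = 1
log_b(a) = log_3(3) = 1.0000

Case 2: c = 1 = log_3(3) = 1.0000
T(n) = O(n^1 log n) = O(n log n)

For T(n) = 3T(n/3) + O(n^1): log_3(3) = 1.0000. This is Case 2 of the Master Theorem (c = log_b(a), equal work at all levels), giving O(n log n).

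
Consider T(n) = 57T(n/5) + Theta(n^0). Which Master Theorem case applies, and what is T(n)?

Master Theorem for T(n) = 57T(n/5) + O(n^0):

a = 57, b = 5, c = 0
log_b(a) = log_5(57) = 2.5121

Case 1: c = 0 < log_5(57) = 2.5121
T(n) = O(n^(log_5 57))

For T(n) = 57T(n/5) + O(n^0): log_5(57) = 2.5121. This is Case 1 of the Master Theorem (c < log_b(a), work dominated by leaves), giving O(n^(log_5 57)).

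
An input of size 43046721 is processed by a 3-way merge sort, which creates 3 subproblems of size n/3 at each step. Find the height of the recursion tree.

For divide and conquer with division factor 3:

Problem sizes at each level:
Level 0: 43046721
Level 1: 14348907
Level 2: 4782969
Level 3: 1594323
Level 4: 531441
Level 5: 177147
Level 6: 59049
Level 7: 19683
Level 8: 6561
Level 9: 2187
Level 10: 729
Level 11: 243
Level 12: 81
Level 13: 27
Level 14: 9
Level 15: 3
Level 16: 1

The root is level 0 and the size-1 base case is level 16 (the tree spans levels 0 through 16, i.e. 17 levels counting the root), so the depth is the number of divisions: log_3(43046721) = 16

The recursion tree depth is log_3(43046721) = 16. At each level, the problem size is divided by 3, so it takes 16 divisions to reduce to a base case of size 1. The algorithm makes 3 recursive calls at each level.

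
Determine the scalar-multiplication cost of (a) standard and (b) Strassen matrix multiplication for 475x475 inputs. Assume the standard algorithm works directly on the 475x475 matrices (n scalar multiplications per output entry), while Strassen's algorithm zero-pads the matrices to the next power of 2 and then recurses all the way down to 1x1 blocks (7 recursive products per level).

Matrix multiplication for 475x475 matrices:

Strassen's algorithm requires power-of-2 dimensions. Pad 475x475 to 512x512 (next power of 2).

Standard algorithm: 475^3 = 107171875 multiplications
Strassen's algorithm: 7^(log2(512)) = 7^9 = 40353607 multiplications
Savings: 107171875 - 40353607 = 66818268 multiplications

Standard: 107171875 multiplications (475^3). Strassen: 40353607 multiplications (7^9, after padding to 512x512). Strassen reduces 8 recursive multiplications to 7 at each level.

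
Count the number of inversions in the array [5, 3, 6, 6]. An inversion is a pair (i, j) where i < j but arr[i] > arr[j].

Finding inversions in [5, 3, 6, 6]:

(0, 1): arr[0]=5 > arr[1]=3

Total inversions: 1

The array has 1 inversion(s): (0,1). Each pair (i,j) satisfies i < j and arr[i] > arr[j].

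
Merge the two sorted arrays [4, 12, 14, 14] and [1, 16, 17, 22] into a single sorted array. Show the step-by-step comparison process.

Merging process:

Compare 4 vs 1: take 1 from right. Merged: [1]
Compare 4 vs 16: take 4 from left. Merged: [1, 4]
Compare 12 vs 16: take 12 from left. Merged: [1, 4, 12]
Compare 14 vs 16: take 14 from left. Merged: [1, 4, 12, 14]
Compare 14 vs 16: take 14 from left. Merged: [1, 4, 12, 14, 14]
Append remaining from right: [16, 17, 22]. Merged: [1, 4, 12, 14, 14, 16, 17, 22]

Final merged array: [1, 4, 12, 14, 14, 16, 17, 22]
Total comparisons: 5

The merged array is [1, 4, 12, 14, 14, 16, 17, 22], requiring 5 comparisons. The merge step runs in O(n) time where n is the total number of elements.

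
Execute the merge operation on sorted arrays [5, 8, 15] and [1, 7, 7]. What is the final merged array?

Merging process:

Compare 5 vs 1: take 1 from right. Merged: [1]
Compare 5 vs 7: take 5 from left. Merged: [1, 5]
Compare 8 vs 7: take 7 from right. Merged: [1, 5, 7]
Compare 8 vs 7: take 7 from right. Merged: [1, 5, 7, 7]
Append remaining from left: [8, 15]. Merged: [1, 5, 7, 7, 8, 15]

Final merged array: [1, 5, 7, 7, 8, 15]
Total comparisons: 4

The merged array is [1, 5, 7, 7, 8, 15], requiring 4 comparisons. The merge step runs in O(n) time where n is the total number of elements.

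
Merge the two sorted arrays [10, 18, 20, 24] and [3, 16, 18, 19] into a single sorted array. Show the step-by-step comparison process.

Merging process:

Compare 10 vs 3: take 3 from right. Merged: [3]
Compare 10 vs 16: take 10 from left. Merged: [3, 10]
Compare 18 vs 16: take 16 from right. Merged: [3, 10, 16]
Compare 18 vs 18: take 18 from left. Merged: [3, 10, 16, 18]
Compare 20 vs 18: take 18 from right. Merged: [3, 10, 16, 18, 18]
Compare 20 vs 19: take 19 from right. Merged: [3, 10, 16, 18, 18, 19]
Append remaining from left: [20, 24]. Merged: [3, 10, 16, 18, 18, 19, 20, 24]

Final merged array: [3, 10, 16, 18, 18, 19, 20, 24]
Total comparisons: 6

The merged array is [3, 10, 16, 18, 18, 19, 20, 24], requiring 6 comparisons. The merge step runs in O(n) time where n is the total number of elements.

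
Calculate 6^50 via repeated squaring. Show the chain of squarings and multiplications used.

Computing 6^50 by squaring (build up from 6^1; each line after the first costs one multiplication):

6^1 = 6
6^2 = (6^1)^2 = 6^2 = 36
6^3 = 6 * 6^2 = 6 * 36 = 216
6^6 = (6^3)^2 = 216^2 = 46656
6^12 = (6^6)^2 = 46656^2 = 2176782336
6^24 = (6^12)^2 = 2176782336^2 = 4738381338321616896
6^25 = 6 * 6^24 = 6 * 4738381338321616896 = 28430288029929701376
6^50 = (6^25)^2 = 28430288029929701376^2 = 808281277464764060643139600456536293376

Result: 808281277464764060643139600456536293376
Multiplications needed: 7 (7 lines after 6^1)

6^50 = 808281277464764060643139600456536293376. Using exponentiation by squaring, this requires 7 multiplications. The key idea: if the exponent is even, square the half-power; if odd, multiply by the base once.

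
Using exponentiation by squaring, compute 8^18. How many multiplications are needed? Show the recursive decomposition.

Computing 8^18 by squaring (build up from 8^1; each line after the first costs one multiplication):

8^1 = 8
8^2 = (8^1)^2 = 8^2 = 64
8^4 = (8^2)^2 = 64^2 = 4096
8^8 = (8^4)^2 = 4096^2 = 16777216
8^9 = 8 * 8^8 = 8 * 16777216 = 134217728
8^18 = (8^9)^2 = 134217728^2 = 18014398509481984

Result: 18014398509481984
Multiplications needed: 5 (5 lines after 8^1)

8^18 = 18014398509481984. Using exponentiation by squaring, this requires 5 multiplications. The key idea: if the exponent is even, square the half-power; if odd, multiply by the base once.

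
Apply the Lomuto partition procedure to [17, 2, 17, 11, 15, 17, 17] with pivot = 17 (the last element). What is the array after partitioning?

Lomuto partition with pivot = 17:

Initial array: [17, 2, 17, 11, 15, 17, 17]

arr[0]=17 <= 17: swap with position 0, array becomes [17, 2, 17, 11, 15, 17, 17]
arr[1]=2 <= 17: swap with position 1, array becomes [17, 2, 17, 11, 15, 17, 17]
arr[2]=17 <= 17: swap with position 2, array becomes [17, 2, 17, 11, 15, 17, 17]
arr[3]=11 <= 17: swap with position 3, array becomes [17, 2, 17, 11, 15, 17, 17]
arr[4]=15 <= 17: swap with position 4, array becomes [17, 2, 17, 11, 15, 17, 17]
arr[5]=17 <= 17: swap with position 5, array becomes [17, 2, 17, 11, 15, 17, 17]

Place pivot at position 6: [17, 2, 17, 11, 15, 17, 17]
Pivot position: 6

After partitioning with pivot 17, the array becomes [17, 2, 17, 11, 15, 17, 17]. The pivot is placed at index 6. All elements to the left of the pivot are <= 17, and all elements to the right are > 17.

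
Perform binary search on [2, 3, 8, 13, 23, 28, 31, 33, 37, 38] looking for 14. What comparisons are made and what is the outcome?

Binary search for 14 in [2, 3, 8, 13, 23, 28, 31, 33, 37, 38]:

lo=0, hi=9, mid=4, arr[mid]=23 -> 23 > 14, search left half
lo=0, hi=3, mid=1, arr[mid]=3 -> 3 < 14, search right half
lo=2, hi=3, mid=2, arr[mid]=8 -> 8 < 14, search right half
lo=3, hi=3, mid=3, arr[mid]=13 -> 13 < 14, search right half
lo=4 > hi=3, target 14 not found

Binary search determines that 14 is not in the array after 4 comparisons. The search space was exhausted without finding the target.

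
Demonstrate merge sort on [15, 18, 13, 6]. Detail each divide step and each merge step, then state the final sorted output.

Merge sort trace:

Split: [15, 18, 13, 6] -> [15, 18] and [13, 6]
  Split: [15, 18] -> [15] and [18]
  Merge: [15] + [18] -> [15, 18]
  Split: [13, 6] -> [13] and [6]
  Merge: [13] + [6] -> [6, 13]
Merge: [15, 18] + [6, 13] -> [6, 13, 15, 18]

Final sorted array: [6, 13, 15, 18]

The merge sort proceeds by recursively splitting the array and merging sorted halves.
After all merges, the sorted array is [6, 13, 15, 18].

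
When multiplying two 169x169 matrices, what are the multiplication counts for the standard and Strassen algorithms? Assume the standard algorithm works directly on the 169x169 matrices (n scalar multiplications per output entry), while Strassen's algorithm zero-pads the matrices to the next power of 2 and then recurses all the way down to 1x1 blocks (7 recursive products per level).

Matrix multiplication for 169x169 matrices:

Strassen's algorithm requires power-of-2 dimensions. Pad 169x169 to 256x256 (next power of 2).

Standard algorithm: 169^3 = 4826809 multiplications
Strassen's algorithm: 7^(log2(256)) = 7^8 = 5764801 multiplications
Difference: 4826809 - 5764801 = -937992 (Strassen uses MORE here due to padding overhead — for small or just-over-power-of-2 n, padding can outweigh the per-level savings)

Standard: 4826809 multiplications (169^3). Strassen: 5764801 multiplications (7^8, after padding to 256x256). Strassen reduces 8 recursive multiplications to 7 at each level.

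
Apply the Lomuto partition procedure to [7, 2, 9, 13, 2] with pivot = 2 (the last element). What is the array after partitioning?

Lomuto partition with pivot = 2:

Initial array: [7, 2, 9, 13, 2]

arr[0]=7 > 2: no swap
arr[1]=2 <= 2: swap with position 0, array becomes [2, 7, 9, 13, 2]
arr[2]=9 > 2: no swap
arr[3]=13 > 2: no swap

Place pivot at position 1: [2, 2, 9, 13, 7]
Pivot position: 1

After partitioning with pivot 2, the array becomes [2, 2, 9, 13, 7]. The pivot is placed at index 1. All elements to the left of the pivot are <= 2, and all elements to the right are > 2.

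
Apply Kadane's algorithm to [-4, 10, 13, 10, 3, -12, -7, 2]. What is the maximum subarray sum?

Using Kadane's algorithm on [-4, 10, 13, 10, 3, -12, -7, 2]:

Scanning through the array:
Position 1 (value 10): max_ending_here = 10, max_so_far = 10
Position 2 (value 13): max_ending_here = 23, max_so_far = 23
Position 3 (value 10): max_ending_here = 33, max_so_far = 33
Position 4 (value 3): max_ending_here = 36, max_so_far = 36
Position 5 (value -12): max_ending_here = 24, max_so_far = 36
Position 6 (value -7): max_ending_here = 17, max_so_far = 36
Position 7 (value 2): max_ending_here = 19, max_so_far = 36

Maximum subarray: [10, 13, 10, 3]
Maximum sum: 36

The maximum subarray is [10, 13, 10, 3] with sum 36. This subarray runs from index 1 to index 4.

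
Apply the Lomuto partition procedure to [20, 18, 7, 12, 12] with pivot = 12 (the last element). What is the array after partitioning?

Lomuto partition with pivot = 12:

Initial array: [20, 18, 7, 12, 12]

arr[0]=20 > 12: no swap
arr[1]=18 > 12: no swap
arr[2]=7 <= 12: swap with position 0, array becomes [7, 18, 20, 12, 12]
arr[3]=12 <= 12: swap with position 1, array becomes [7, 12, 20, 18, 12]

Place pivot at position 2: [7, 12, 12, 18, 20]
Pivot position: 2

After partitioning with pivot 12, the array becomes [7, 12, 12, 18, 20]. The pivot is placed at index 2. All elements to the left of the pivot are <= 12, and all elements to the right are > 12.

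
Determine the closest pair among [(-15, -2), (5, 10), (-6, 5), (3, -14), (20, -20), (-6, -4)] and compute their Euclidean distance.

Computing all pairwise distances among 6 points:

d((-15, -2), (5, 10)) = 23.3238
d((-15, -2), (-6, 5)) = 11.4018
d((-15, -2), (3, -14)) = 21.6333
d((-15, -2), (20, -20)) = 39.3573
d((-15, -2), (-6, -4)) = 9.2195
d((5, 10), (-6, 5)) = 12.083
d((5, 10), (3, -14)) = 24.0832
d((5, 10), (20, -20)) = 33.541
d((5, 10), (-6, -4)) = 17.8045
d((-6, 5), (3, -14)) = 21.0238
d((-6, 5), (20, -20)) = 36.0694
d((-6, 5), (-6, -4)) = 9.0 <-- minimum
d((3, -14), (20, -20)) = 18.0278
d((3, -14), (-6, -4)) = 13.4536
d((20, -20), (-6, -4)) = 30.5287

Closest pair: (-6, 5) and (-6, -4) with distance 9.0

The closest pair is (-6, 5) and (-6, -4) with Euclidean distance 9.0. For 6 points, brute-force pairwise comparison is shown above. For large n, the divide-and-conquer algorithm (sort by x, recurse on halves, check the dividing strip) achieves O(n log n).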